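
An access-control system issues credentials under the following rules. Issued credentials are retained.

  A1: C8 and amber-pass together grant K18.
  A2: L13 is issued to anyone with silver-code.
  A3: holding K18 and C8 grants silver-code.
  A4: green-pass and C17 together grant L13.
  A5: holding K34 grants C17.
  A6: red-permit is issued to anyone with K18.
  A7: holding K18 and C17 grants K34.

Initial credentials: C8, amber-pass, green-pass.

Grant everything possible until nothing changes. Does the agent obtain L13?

Yes

Holding C8 and amber-pass grants K18 (A1).
Holding K18 and C8 grants silver-code (A3).
Holding silver-code grants L13 (A2).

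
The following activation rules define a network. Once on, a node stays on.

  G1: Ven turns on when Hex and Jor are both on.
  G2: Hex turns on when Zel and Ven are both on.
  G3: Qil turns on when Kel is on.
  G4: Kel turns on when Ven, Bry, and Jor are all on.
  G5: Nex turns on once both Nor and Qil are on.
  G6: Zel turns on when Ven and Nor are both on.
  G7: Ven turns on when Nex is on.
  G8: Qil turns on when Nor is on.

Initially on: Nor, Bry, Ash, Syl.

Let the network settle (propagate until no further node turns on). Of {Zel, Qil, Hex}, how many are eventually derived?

G8: Nor on → Qil on.
Nor and Qil are on, so Nex turns on (G5).
Nex is on, so Ven turns on (G7).
G6: Ven and Nor on → Zel on.
Zel and Ven are on, so Hex turns on (G2).
Zel: reached.
Qil: reached.
Hex: reached.
All 3 are reached.

3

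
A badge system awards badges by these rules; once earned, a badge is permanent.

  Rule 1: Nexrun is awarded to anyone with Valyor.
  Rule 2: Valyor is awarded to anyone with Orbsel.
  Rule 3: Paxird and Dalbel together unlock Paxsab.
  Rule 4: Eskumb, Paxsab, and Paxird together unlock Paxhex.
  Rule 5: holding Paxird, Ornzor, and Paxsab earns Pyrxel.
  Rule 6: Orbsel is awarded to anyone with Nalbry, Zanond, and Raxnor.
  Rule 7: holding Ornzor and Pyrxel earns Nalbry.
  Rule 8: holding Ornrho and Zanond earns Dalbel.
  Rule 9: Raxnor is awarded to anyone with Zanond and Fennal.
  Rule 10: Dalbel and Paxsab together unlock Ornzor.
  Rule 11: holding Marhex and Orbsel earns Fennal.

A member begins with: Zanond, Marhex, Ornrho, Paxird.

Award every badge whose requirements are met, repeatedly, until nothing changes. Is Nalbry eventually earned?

With Ornrho and Zanond, Dalbel is earned (Rule 8).
With Paxird and Dalbel, Paxsab is earned (Rule 3).
With Dalbel and Paxsab, Ornzor is earned (Rule 10).
With Paxird, Ornzor, and Paxsab, Pyrxel is earned (Rule 5).
With Ornzor and Pyrxel, Nalbry is earned (Rule 7).

Yes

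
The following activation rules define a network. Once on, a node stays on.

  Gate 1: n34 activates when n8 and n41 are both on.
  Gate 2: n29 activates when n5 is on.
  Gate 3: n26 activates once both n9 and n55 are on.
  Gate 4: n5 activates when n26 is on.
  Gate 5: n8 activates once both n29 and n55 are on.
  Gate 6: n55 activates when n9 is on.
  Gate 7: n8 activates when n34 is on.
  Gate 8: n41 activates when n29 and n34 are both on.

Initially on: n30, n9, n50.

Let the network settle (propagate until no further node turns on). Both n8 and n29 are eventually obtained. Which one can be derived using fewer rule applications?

n29

n29: n9 is on, so n55 activates (Gate 6). Gate 3: n9 and n55 on → n26 on. n26 is on, so n5 activates (Gate 4). n5 is on, so n29 activates (Gate 2). [4 rule applications]
n8: n9 is on, so n55 activates (Gate 6). Gate 3: n9 and n55 on → n26 on. Gate 4: n26 on → n5 on. n5 is on, so n29 activates (Gate 2). n29 and n55 are on, so n8 activates (Gate 5). [5 rule applications]
n29 needs fewer.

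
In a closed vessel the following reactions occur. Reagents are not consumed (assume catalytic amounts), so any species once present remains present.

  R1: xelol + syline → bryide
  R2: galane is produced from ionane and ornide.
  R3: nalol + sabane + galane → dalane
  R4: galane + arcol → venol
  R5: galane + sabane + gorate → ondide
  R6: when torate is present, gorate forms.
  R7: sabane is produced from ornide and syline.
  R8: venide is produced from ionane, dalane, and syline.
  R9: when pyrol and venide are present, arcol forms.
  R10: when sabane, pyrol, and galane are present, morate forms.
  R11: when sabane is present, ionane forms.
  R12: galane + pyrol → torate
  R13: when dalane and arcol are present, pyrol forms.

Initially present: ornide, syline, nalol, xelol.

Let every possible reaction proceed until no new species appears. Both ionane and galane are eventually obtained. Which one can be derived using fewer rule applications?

ionane: ornide and syline present → sabane forms (R7). sabane present → ionane forms (R11). [2 rule applications]
galane: ornide and syline present → sabane forms (R7). sabane present → ionane forms (R11). ionane and ornide present → galane forms (R2). [3 rule applications]
ionane needs fewer.

ionane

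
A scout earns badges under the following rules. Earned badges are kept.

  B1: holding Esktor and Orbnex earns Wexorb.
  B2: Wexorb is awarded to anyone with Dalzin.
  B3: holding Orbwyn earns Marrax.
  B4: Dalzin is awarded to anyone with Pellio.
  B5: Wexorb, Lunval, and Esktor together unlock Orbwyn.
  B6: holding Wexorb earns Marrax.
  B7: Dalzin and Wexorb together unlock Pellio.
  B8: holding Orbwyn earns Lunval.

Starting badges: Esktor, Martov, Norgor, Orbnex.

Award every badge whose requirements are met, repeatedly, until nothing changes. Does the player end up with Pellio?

No

Pellio would need Dalzin and Wexorb (B7), but Dalzin is never earned.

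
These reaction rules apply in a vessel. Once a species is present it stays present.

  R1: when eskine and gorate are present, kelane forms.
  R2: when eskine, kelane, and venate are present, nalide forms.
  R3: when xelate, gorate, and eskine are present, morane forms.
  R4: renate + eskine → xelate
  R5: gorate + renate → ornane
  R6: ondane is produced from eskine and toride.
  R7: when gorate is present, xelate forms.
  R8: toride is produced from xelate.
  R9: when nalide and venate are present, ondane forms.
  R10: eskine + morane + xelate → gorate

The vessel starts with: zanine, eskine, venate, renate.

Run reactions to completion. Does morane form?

morane would need xelate, gorate, and eskine (R3), but gorate never forms.

No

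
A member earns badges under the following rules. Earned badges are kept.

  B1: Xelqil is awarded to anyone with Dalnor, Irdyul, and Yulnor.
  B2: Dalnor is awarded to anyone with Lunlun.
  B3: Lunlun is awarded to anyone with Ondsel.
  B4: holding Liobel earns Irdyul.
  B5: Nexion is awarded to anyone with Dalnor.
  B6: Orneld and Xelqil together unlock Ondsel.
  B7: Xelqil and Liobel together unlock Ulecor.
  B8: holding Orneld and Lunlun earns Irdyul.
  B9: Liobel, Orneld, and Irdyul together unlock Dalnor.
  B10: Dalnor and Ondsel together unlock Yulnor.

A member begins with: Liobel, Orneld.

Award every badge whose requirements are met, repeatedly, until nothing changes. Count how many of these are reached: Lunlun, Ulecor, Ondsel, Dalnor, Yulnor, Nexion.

2

With Liobel, Irdyul is earned (B4).
With Liobel, Orneld, and Irdyul, Dalnor is earned (B9).
With Dalnor, Nexion is earned (B5).
Lunlun would need Ondsel (B3), but Ondsel is never earned.
Ulecor would need Xelqil and Liobel (B7), but Xelqil is never earned.
Ondsel would need Orneld and Xelqil (B6), but Xelqil is never earned.
Dalnor: reached.
Yulnor would need Dalnor and Ondsel (B10), but Ondsel is never earned.
Nexion: reached.
Reached: Dalnor and Nexion — 2 of the 6.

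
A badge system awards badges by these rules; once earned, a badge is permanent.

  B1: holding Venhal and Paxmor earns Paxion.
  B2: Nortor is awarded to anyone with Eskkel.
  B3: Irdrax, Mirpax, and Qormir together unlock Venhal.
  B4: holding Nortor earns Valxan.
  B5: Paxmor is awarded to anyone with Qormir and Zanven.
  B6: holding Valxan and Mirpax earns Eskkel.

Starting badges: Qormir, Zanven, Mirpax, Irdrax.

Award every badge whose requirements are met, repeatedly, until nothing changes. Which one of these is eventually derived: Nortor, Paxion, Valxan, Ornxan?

Paxion

With Irdrax, Mirpax, and Qormir, Venhal is earned (B3).
With Qormir and Zanven, Paxmor is earned (B5).
With Venhal and Paxmor, Paxion is earned (B1).
Valxan would need Nortor (B4), but Nortor is never earned. No rule produces Ornxan, and it is not given. Nortor would need Eskkel (B2), but Eskkel is never earned.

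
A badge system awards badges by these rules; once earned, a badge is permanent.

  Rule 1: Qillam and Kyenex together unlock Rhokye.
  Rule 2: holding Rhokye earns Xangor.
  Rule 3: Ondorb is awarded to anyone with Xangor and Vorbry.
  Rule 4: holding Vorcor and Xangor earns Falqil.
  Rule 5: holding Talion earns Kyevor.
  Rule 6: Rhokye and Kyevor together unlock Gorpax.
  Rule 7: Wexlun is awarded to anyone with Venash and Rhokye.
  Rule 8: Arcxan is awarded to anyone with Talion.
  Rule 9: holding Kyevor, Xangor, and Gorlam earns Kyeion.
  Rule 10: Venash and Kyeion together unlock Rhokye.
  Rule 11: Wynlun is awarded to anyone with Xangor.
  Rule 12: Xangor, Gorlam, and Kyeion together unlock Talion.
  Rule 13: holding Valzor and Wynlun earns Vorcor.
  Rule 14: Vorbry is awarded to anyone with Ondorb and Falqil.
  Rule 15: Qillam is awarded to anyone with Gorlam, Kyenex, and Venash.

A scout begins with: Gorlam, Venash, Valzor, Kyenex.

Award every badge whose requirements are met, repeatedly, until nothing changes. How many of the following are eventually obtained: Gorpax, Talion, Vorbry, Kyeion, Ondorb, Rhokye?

With Gorlam, Kyenex, and Venash, Qillam is earned (Rule 15).
With Qillam and Kyenex, Rhokye is earned (Rule 1).
Gorpax would need Rhokye and Kyevor (Rule 6), but Kyevor is never earned.
Talion would need Xangor, Gorlam, and Kyeion (Rule 12), but Kyeion is never earned.
Vorbry would need Ondorb and Falqil (Rule 14), but Ondorb is never earned.
Kyeion would need Kyevor, Xangor, and Gorlam (Rule 9), but Kyevor is never earned.
Ondorb would need Xangor and Vorbry (Rule 3), but Vorbry is never earned.
Rhokye: reached.
Reached: Rhokye — 1 of the 6.

1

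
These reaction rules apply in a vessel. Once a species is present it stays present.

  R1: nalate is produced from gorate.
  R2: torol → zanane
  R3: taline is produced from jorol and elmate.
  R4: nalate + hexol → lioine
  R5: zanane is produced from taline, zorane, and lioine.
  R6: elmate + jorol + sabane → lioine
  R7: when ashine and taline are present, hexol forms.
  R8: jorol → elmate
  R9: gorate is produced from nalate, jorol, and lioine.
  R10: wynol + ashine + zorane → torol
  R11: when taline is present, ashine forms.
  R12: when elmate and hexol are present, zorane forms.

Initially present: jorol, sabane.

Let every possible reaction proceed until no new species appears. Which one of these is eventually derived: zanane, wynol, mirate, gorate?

jorol present → elmate forms (R8).
elmate, jorol, and sabane present → lioine forms (R6).
jorol and elmate present → taline forms (R3).
taline present → ashine forms (R11).
ashine and taline present → hexol forms (R7).
elmate and hexol present → zorane forms (R12).
taline, zorane, and lioine present → zanane forms (R5).
No rule produces wynol, and it is not given. No rule produces mirate, and it is not given. gorate would need nalate, jorol, and lioine (R9), but nalate never forms.

zanane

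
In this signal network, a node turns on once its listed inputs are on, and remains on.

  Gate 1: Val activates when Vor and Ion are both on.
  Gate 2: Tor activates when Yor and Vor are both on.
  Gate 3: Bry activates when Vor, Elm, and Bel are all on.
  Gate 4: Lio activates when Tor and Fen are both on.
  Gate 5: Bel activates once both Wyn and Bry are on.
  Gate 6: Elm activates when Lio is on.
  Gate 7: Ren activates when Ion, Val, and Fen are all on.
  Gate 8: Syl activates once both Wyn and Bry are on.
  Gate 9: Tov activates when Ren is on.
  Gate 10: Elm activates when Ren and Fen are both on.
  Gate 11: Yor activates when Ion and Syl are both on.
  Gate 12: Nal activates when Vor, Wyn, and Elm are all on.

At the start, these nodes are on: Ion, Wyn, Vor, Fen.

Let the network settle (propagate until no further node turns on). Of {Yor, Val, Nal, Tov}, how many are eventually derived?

3

Gate 1: Vor and Ion on → Val on.
Gate 7: Ion, Val, and Fen on → Ren on.
Gate 10: Ren and Fen on → Elm on.
Ren is on, so Tov activates (Gate 9).
Vor, Wyn, and Elm are on, so Nal activates (Gate 12).
Yor would need Ion and Syl (Gate 11), but Syl never turns on.
Val: reached.
Nal: reached.
Tov: reached.
Reached: Val, Nal, and Tov — 3 of the 4.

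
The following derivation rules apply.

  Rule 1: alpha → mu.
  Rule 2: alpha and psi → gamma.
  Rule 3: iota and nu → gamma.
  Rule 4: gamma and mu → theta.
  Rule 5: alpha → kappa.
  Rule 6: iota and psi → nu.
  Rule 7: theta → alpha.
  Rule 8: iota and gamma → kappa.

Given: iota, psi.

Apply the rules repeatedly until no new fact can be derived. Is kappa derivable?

Yes

From iota and psi, Rule 6 gives nu.
From iota and nu, Rule 3 gives gamma.
iota and gamma hold, so kappa follows (Rule 8).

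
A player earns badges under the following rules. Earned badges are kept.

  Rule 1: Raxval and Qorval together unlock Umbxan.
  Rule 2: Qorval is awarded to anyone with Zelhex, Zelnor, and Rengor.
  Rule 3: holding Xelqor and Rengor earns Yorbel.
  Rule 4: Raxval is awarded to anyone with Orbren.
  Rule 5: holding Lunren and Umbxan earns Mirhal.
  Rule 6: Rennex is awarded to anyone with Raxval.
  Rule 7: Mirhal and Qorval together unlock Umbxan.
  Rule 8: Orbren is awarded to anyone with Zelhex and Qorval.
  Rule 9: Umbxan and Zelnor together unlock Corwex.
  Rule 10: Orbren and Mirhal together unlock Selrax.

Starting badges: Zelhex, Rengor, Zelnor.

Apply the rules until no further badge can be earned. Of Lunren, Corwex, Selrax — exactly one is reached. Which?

With Zelhex, Zelnor, and Rengor, Qorval is earned (Rule 2).
With Zelhex and Qorval, Orbren is earned (Rule 8).
With Orbren, Raxval is earned (Rule 4).
With Raxval and Qorval, Umbxan is earned (Rule 1).
With Umbxan and Zelnor, Corwex is earned (Rule 9).
Selrax would need Orbren and Mirhal (Rule 10), but Mirhal is never earned. No rule produces Lunren, and it is not given.

Corwex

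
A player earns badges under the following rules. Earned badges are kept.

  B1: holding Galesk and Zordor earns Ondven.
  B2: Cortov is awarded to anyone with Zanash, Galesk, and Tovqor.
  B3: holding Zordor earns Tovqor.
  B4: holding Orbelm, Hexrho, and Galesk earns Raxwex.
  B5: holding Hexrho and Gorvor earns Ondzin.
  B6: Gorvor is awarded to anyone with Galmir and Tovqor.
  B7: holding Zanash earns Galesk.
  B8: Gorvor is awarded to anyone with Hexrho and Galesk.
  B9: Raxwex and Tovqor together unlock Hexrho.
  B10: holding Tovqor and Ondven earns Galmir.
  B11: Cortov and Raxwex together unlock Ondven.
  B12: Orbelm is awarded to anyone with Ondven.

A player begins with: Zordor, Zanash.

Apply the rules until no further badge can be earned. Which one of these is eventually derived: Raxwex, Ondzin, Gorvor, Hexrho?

With Zordor, Tovqor is earned (B3).
With Zanash, Galesk is earned (B7).
With Galesk and Zordor, Ondven is earned (B1).
With Tovqor and Ondven, Galmir is earned (B10).
With Galmir and Tovqor, Gorvor is earned (B6).
Ondzin would need Hexrho and Gorvor (B5), but Hexrho is never earned. Raxwex would need Orbelm, Hexrho, and Galesk (B4), but Hexrho is never earned. Hexrho would need Raxwex and Tovqor (B9), but Raxwex is never earned.

Gorvor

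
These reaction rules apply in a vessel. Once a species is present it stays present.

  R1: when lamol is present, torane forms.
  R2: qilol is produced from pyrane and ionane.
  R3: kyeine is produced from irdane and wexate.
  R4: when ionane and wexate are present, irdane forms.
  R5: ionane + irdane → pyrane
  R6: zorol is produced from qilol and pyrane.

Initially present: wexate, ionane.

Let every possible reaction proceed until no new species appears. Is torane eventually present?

No

torane would need lamol (R1), but lamol never forms.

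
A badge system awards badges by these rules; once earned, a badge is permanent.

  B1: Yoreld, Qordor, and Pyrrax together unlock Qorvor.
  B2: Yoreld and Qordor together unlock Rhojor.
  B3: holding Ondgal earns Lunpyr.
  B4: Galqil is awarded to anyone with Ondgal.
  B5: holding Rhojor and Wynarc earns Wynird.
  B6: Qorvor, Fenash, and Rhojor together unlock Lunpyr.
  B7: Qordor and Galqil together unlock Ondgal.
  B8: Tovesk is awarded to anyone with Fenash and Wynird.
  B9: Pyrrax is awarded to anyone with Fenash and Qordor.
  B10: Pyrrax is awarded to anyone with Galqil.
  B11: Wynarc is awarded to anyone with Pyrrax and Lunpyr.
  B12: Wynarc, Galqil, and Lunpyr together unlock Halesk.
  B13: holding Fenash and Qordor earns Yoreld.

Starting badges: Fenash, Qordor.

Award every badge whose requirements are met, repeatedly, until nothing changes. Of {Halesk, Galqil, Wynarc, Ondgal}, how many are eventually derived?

1

With Fenash and Qordor, Pyrrax is earned (B9).
With Fenash and Qordor, Yoreld is earned (B13).
With Yoreld, Qordor, and Pyrrax, Qorvor is earned (B1).
With Yoreld and Qordor, Rhojor is earned (B2).
With Qorvor, Fenash, and Rhojor, Lunpyr is earned (B6).
With Pyrrax and Lunpyr, Wynarc is earned (B11).
Halesk would need Wynarc, Galqil, and Lunpyr (B12), but Galqil is never earned.
Galqil would need Ondgal (B4), but Ondgal is never earned.
Wynarc: reached.
Ondgal would need Qordor and Galqil (B7), but Galqil is never earned.
Reached: Wynarc — 1 of the 4.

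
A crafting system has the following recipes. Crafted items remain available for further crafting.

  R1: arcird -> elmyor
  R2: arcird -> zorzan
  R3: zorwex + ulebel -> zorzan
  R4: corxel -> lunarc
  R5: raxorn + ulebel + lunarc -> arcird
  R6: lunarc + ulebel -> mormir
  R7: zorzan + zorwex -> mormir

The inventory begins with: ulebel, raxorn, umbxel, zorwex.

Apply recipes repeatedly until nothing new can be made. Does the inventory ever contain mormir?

Yes

zorwex + ulebel -> zorzan (R3).
zorzan + zorwex -> mormir (R7).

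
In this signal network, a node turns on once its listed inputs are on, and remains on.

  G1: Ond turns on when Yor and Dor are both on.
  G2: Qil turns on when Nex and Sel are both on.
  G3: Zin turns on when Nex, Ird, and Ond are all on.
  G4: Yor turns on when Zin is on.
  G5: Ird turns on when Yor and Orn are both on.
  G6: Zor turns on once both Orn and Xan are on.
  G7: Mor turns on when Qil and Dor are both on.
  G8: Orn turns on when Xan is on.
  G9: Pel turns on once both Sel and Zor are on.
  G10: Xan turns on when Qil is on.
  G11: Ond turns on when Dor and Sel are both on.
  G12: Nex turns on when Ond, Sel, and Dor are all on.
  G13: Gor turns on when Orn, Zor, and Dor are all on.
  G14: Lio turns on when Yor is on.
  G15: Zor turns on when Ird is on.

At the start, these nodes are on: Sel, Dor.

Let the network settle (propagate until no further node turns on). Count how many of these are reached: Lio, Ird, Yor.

Lio would need Yor (G14), but Yor never turns on.
Ird would need Yor and Orn (G5), but Yor never turns on.
Yor would need Zin (G4), but Zin never turns on.
None of the 3 are reached.

0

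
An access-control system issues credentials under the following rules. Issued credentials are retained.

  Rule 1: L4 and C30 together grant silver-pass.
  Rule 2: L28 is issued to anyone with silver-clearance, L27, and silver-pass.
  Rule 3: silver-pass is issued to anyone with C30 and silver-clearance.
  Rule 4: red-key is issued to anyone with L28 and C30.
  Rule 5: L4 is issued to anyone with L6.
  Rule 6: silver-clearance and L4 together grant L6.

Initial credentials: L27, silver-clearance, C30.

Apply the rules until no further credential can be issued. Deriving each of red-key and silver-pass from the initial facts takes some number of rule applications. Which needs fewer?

silver-pass: Holding C30 and silver-clearance grants silver-pass (Rule 3). [1 rule application]
red-key: Holding C30 and silver-clearance grants silver-pass (Rule 3). Holding silver-clearance, L27, and silver-pass grants L28 (Rule 2). Holding L28 and C30 grants red-key (Rule 4). [3 rule applications]
silver-pass needs fewer.

silver-pass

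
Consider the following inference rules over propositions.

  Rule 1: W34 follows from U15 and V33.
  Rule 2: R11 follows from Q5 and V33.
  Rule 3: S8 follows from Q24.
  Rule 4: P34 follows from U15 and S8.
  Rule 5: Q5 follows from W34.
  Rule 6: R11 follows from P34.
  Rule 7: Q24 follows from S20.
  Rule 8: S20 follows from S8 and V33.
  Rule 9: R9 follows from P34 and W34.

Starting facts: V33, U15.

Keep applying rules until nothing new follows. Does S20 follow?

No

S20 would need S8 and V33 (Rule 8), but S8 is never established.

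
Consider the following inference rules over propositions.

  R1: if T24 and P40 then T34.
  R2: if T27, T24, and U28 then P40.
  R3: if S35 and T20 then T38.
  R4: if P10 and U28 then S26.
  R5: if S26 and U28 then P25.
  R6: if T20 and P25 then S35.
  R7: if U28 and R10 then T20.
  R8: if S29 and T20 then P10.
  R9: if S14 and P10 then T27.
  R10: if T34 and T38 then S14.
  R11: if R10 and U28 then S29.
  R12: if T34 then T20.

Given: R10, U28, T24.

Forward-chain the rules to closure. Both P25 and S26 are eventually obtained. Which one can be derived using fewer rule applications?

S26: From R10 and U28, R11 gives S29. U28 and R10 hold, so T20 follows (R7). S29 and T20 hold, so P10 follows (R8). From P10 and U28, R4 gives S26. [4 rule applications]
P25: From R10 and U28, R11 gives S29. From U28 and R10, R7 gives T20. S29 and T20 hold, so P10 follows (R8). P10 and U28 hold, so S26 follows (R4). S26 and U28 hold, so P25 follows (R5). [5 rule applications]
S26 needs fewer.

S26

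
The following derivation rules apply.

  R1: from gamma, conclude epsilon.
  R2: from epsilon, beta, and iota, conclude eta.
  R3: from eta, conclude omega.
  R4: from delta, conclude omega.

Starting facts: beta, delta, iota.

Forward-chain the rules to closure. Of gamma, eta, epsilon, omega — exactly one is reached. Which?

omega

From delta, R4 gives omega.
eta would need epsilon, beta, and iota (R2), but epsilon is never established. epsilon would need gamma (R1), but gamma is never established. No rule produces gamma, and it is not given.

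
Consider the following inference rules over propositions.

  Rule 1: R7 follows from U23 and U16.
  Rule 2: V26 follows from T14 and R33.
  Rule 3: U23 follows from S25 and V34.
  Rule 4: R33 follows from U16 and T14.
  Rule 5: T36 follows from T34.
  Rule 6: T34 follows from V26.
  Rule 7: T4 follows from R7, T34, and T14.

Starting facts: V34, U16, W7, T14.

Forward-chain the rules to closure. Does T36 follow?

From U16 and T14, Rule 4 gives R33.
From T14 and R33, Rule 2 gives V26.
From V26, Rule 6 gives T34.
From T34, Rule 5 gives T36.

Yes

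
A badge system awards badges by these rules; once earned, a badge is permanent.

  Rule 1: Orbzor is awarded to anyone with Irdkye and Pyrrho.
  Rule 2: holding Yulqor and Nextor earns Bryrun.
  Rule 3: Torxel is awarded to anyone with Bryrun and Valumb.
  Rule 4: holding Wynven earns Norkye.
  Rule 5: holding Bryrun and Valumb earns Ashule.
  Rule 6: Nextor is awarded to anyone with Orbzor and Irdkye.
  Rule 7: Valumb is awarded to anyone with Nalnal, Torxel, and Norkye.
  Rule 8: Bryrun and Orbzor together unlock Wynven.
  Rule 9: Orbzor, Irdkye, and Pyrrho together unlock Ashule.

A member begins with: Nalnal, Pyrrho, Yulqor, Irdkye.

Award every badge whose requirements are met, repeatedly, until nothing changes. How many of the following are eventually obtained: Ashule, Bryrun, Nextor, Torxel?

3

With Irdkye and Pyrrho, Orbzor is earned (Rule 1).
With Orbzor and Irdkye, Nextor is earned (Rule 6).
With Orbzor, Irdkye, and Pyrrho, Ashule is earned (Rule 9).
With Yulqor and Nextor, Bryrun is earned (Rule 2).
Ashule: reached.
Bryrun: reached.
Nextor: reached.
Torxel would need Bryrun and Valumb (Rule 3), but Valumb is never earned.
Reached: Ashule, Bryrun, and Nextor — 3 of the 4.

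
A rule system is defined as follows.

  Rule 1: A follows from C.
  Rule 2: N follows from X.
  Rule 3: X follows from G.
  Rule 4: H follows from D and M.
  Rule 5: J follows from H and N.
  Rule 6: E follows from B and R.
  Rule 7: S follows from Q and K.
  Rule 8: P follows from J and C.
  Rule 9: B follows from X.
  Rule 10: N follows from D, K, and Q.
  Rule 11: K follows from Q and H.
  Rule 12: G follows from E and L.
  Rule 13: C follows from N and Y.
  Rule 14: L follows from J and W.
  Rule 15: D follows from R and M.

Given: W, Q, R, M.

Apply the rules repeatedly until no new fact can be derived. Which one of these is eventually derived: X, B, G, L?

From R and M, Rule 15 gives D.
D and M hold, so H follows (Rule 4).
From Q and H, Rule 11 gives K.
D, K, and Q hold, so N follows (Rule 10).
H and N hold, so J follows (Rule 5).
From J and W, Rule 14 gives L.
B would need X (Rule 9), but X is never established. G would need E and L (Rule 12), but E is never established. X would need G (Rule 3), but G is never established.

L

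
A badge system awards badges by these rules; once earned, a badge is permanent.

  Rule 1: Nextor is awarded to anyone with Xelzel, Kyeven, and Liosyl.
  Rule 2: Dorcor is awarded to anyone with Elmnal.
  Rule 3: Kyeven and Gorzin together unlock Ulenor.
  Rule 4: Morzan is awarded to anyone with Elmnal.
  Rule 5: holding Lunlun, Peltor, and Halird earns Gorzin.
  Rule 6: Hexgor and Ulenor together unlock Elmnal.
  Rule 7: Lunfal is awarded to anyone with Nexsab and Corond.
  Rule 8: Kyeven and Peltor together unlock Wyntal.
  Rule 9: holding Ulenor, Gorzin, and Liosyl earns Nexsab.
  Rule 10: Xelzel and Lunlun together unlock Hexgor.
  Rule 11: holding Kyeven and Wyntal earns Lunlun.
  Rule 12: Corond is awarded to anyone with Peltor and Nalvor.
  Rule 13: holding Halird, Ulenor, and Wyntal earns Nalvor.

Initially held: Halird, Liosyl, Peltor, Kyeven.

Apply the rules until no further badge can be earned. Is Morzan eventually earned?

Morzan would need Elmnal (Rule 4), but Elmnal is never earned.

No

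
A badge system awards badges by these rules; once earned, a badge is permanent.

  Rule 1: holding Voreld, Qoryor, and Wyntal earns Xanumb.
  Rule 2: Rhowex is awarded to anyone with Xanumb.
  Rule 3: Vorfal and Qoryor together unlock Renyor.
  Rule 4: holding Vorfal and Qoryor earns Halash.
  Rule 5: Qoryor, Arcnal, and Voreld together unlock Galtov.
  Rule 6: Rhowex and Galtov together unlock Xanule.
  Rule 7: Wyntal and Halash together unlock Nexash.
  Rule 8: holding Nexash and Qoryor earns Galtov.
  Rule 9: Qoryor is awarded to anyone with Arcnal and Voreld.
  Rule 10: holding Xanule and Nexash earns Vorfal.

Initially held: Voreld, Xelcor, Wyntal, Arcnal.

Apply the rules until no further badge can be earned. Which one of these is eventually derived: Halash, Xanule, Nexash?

Xanule

With Arcnal and Voreld, Qoryor is earned (Rule 9).
With Voreld, Qoryor, and Wyntal, Xanumb is earned (Rule 1).
With Qoryor, Arcnal, and Voreld, Galtov is earned (Rule 5).
With Xanumb, Rhowex is earned (Rule 2).
With Rhowex and Galtov, Xanule is earned (Rule 6).
Nexash would need Wyntal and Halash (Rule 7), but Halash is never earned. Halash would need Vorfal and Qoryor (Rule 4), but Vorfal is never earned.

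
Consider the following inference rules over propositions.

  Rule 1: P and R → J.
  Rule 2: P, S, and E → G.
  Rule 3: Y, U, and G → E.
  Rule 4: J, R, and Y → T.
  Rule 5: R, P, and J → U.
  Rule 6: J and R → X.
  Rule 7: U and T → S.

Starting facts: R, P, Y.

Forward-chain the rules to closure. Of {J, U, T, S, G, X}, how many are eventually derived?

From P and R, Rule 1 gives J.
J, R, and Y hold, so T follows (Rule 4).
J and R hold, so X follows (Rule 6).
From R, P, and J, Rule 5 gives U.
From U and T, Rule 7 gives S.
J: reached.
U: reached.
T: reached.
S: reached.
G would need P, S, and E (Rule 2), but E is never established.
X: reached.
Reached: J, U, T, S, and X — 5 of the 6.

5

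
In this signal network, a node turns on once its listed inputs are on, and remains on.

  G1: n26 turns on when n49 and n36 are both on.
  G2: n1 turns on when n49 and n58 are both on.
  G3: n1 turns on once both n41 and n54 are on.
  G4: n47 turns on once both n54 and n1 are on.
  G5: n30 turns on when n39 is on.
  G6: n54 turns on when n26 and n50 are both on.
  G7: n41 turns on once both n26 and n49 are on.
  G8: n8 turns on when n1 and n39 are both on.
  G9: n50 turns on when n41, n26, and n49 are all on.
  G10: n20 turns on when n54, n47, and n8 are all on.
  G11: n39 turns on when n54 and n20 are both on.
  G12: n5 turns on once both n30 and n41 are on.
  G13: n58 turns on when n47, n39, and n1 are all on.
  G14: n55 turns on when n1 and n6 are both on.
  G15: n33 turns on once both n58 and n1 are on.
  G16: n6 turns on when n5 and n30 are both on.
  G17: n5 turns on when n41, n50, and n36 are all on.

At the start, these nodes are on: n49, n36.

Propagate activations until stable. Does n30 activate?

n30 would need n39 (G5), but n39 never turns on.

No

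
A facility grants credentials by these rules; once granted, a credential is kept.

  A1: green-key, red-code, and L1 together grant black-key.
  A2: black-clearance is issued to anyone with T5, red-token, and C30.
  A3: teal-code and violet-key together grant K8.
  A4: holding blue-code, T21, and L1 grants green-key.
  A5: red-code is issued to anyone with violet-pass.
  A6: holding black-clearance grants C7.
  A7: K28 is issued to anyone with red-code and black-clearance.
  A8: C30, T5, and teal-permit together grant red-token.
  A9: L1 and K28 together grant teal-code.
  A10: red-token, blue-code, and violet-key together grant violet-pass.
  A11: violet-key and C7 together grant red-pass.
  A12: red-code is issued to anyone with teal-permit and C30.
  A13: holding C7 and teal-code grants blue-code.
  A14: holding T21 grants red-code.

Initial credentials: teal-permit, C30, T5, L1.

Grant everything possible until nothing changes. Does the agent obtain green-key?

No

green-key would need blue-code, T21, and L1 (A4), but T21 is never granted.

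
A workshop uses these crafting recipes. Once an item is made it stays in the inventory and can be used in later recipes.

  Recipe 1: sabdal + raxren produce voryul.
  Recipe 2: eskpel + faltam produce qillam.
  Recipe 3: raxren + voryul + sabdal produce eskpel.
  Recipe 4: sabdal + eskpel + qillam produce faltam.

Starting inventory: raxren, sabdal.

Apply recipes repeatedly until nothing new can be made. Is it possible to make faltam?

faltam would need sabdal, eskpel, and qillam (Recipe 4), but qillam is never obtained.

No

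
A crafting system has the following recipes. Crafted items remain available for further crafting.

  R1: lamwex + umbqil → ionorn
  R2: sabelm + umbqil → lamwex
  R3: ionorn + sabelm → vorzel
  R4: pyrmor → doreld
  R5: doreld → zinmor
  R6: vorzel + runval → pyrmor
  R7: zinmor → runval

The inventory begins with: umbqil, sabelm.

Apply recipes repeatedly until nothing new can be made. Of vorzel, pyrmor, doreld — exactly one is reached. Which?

Using R2, sabelm and umbqil make lamwex.
Using R1, lamwex and umbqil make ionorn.
ionorn + sabelm → vorzel (R3).
pyrmor would need vorzel and runval (R6), but runval is never obtained. doreld would need pyrmor (R4), but pyrmor is never obtained.

vorzel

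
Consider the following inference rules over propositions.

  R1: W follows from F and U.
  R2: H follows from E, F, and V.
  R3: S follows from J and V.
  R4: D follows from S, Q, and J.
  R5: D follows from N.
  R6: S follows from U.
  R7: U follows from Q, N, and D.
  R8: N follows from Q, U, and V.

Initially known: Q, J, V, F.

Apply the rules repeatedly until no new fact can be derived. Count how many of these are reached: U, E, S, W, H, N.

1

J and V hold, so S follows (R3).
U would need Q, N, and D (R7), but N is never established.
No rule produces E, and it is not given.
S: reached.
W would need F and U (R1), but U is never established.
H would need E, F, and V (R2), but E is never established.
N would need Q, U, and V (R8), but U is never established.
Reached: S — 1 of the 6.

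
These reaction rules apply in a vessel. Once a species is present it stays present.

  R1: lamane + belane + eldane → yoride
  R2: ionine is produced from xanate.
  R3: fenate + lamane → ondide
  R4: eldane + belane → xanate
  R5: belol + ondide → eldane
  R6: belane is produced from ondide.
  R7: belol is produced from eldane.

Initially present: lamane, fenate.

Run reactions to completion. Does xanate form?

xanate would need eldane and belane (R4), but eldane never forms.

No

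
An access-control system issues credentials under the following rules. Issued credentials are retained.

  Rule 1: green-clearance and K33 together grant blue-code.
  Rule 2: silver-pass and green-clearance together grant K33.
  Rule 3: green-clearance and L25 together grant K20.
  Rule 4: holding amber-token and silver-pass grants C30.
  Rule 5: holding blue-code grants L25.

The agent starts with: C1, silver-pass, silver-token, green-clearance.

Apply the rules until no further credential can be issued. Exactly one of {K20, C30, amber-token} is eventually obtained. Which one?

Holding silver-pass and green-clearance grants K33 (Rule 2).
Holding green-clearance and K33 grants blue-code (Rule 1).
Holding blue-code grants L25 (Rule 5).
Holding green-clearance and L25 grants K20 (Rule 3).
No rule produces amber-token, and it is not given. C30 would need amber-token and silver-pass (Rule 4), but amber-token is never granted.

K20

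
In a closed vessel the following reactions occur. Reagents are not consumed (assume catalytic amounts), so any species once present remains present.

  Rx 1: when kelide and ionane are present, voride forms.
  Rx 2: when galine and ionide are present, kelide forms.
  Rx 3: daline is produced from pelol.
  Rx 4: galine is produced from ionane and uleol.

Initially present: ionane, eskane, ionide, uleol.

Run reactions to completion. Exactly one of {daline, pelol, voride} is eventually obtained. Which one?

voride

ionane and uleol present → galine forms (Rx 4).
galine and ionide present → kelide forms (Rx 2).
kelide and ionane present → voride forms (Rx 1).
No rule produces pelol, and it is not given. daline would need pelol (Rx 3), but pelol never forms.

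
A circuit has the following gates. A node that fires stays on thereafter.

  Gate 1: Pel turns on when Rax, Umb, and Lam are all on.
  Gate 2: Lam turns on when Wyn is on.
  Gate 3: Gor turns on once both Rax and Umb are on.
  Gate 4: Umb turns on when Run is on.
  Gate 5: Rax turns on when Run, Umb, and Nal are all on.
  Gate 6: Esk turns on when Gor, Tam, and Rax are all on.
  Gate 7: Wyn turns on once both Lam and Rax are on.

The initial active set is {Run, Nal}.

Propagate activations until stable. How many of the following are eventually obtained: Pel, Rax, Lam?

1

Run is on, so Umb turns on (Gate 4).
Run, Umb, and Nal are on, so Rax turns on (Gate 5).
Pel would need Rax, Umb, and Lam (Gate 1), but Lam never turns on.
Rax: reached.
Lam would need Wyn (Gate 2), but Wyn never turns on.
Reached: Rax — 1 of the 3.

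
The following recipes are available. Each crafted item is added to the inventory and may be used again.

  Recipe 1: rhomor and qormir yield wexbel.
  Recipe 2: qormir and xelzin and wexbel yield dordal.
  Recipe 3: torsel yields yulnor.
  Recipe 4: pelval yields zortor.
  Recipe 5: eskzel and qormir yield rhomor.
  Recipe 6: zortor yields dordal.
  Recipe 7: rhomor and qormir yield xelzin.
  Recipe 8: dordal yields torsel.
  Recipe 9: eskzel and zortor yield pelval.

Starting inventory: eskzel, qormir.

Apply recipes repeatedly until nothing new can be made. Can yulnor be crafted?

eskzel and qormir → rhomor (Recipe 5).
Using Recipe 1, rhomor and qormir make wexbel.
Using Recipe 7, rhomor and qormir make xelzin.
Using Recipe 2, qormir, xelzin, and wexbel make dordal.
dordal → torsel (Recipe 8).
torsel → yulnor (Recipe 3).

Yes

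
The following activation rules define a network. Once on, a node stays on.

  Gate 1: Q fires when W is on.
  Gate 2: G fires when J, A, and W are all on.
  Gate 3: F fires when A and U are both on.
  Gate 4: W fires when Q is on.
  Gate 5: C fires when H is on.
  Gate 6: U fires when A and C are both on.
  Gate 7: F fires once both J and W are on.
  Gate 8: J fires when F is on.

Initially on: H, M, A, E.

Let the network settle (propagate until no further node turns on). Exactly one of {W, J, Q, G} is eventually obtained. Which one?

J

H is on, so C fires (Gate 5).
Gate 6: A and C on → U on.
Gate 3: A and U on → F on.
Gate 8: F on → J on.
W would need Q (Gate 4), but Q never turns on. G would need J, A, and W (Gate 2), but W never turns on. Q would need W (Gate 1), but W never turns on.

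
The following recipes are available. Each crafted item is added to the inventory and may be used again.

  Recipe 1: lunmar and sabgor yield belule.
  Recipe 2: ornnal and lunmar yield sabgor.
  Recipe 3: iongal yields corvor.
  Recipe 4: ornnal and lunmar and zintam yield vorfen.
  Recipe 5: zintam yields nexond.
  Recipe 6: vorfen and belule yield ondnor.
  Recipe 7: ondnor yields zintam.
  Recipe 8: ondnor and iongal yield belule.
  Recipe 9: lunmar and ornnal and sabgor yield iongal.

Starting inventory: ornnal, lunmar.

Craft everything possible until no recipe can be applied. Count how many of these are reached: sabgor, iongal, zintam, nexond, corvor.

ornnal and lunmar → sabgor (Recipe 2).
lunmar and ornnal and sabgor → iongal (Recipe 9).
Using Recipe 3, iongal makes corvor.
sabgor: reached.
iongal: reached.
zintam would need ondnor (Recipe 7), but ondnor is never obtained.
nexond would need zintam (Recipe 5), but zintam is never obtained.
corvor: reached.
Reached: sabgor, iongal, and corvor — 3 of the 5.

3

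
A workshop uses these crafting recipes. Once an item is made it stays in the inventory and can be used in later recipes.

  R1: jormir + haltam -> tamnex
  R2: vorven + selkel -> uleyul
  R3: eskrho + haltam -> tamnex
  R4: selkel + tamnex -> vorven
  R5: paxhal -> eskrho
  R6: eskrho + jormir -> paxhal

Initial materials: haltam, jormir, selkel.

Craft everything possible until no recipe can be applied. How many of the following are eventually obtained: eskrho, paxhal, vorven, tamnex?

2

Using R1, jormir and haltam make tamnex.
Using R4, selkel and tamnex make vorven.
eskrho would need paxhal (R5), but paxhal is never obtained.
paxhal would need eskrho and jormir (R6), but eskrho is never obtained.
vorven: reached.
tamnex: reached.
Reached: vorven and tamnex — 2 of the 4.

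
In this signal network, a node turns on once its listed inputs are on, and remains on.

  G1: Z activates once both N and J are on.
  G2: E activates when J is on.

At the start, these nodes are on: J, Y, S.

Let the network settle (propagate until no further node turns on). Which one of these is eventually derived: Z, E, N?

J is on, so E activates (G2).
Z would need N and J (G1), but N never turns on. No rule produces N, and it is not given.

E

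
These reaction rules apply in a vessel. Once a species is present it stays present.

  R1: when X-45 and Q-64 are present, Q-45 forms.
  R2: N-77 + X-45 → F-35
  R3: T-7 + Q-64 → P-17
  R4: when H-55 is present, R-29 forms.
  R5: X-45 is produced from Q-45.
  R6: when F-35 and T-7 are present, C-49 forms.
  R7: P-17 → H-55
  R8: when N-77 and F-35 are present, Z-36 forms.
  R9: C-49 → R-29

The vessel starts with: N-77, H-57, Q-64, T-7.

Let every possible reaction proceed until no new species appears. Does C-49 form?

C-49 would need F-35 and T-7 (R6), but F-35 never forms.

No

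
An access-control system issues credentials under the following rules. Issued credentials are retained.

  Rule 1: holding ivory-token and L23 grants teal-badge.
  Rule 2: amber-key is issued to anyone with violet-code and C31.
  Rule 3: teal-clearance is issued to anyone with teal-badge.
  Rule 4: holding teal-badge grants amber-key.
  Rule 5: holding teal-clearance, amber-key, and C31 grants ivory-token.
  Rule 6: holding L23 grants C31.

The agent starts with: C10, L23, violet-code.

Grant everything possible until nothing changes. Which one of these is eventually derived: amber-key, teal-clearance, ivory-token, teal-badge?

amber-key

Holding L23 grants C31 (Rule 6).
Holding violet-code and C31 grants amber-key (Rule 2).
ivory-token would need teal-clearance, amber-key, and C31 (Rule 5), but teal-clearance is never granted. teal-badge would need ivory-token and L23 (Rule 1), but ivory-token is never granted. teal-clearance would need teal-badge (Rule 3), but teal-badge is never granted.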